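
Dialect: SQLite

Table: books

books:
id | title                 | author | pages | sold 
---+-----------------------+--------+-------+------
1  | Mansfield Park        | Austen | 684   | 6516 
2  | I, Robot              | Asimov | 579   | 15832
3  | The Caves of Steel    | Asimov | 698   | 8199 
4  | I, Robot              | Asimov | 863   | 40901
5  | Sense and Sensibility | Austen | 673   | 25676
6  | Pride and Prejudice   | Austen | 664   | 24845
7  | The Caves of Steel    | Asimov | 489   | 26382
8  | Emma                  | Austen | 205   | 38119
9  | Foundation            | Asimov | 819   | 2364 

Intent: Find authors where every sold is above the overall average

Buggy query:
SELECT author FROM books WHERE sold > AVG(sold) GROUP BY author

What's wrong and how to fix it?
Bug: AVG() is an aggregate; it can't sit directly in WHERE

Fix: Use a subquery for AVG and a HAVING MIN(...) filter so the condition holds for every row in the group

Corrected query:
SELECT author FROM books GROUP BY author HAVING MIN(sold) > (SELECT AVG(sold) FROM books)

Result:
(no rows)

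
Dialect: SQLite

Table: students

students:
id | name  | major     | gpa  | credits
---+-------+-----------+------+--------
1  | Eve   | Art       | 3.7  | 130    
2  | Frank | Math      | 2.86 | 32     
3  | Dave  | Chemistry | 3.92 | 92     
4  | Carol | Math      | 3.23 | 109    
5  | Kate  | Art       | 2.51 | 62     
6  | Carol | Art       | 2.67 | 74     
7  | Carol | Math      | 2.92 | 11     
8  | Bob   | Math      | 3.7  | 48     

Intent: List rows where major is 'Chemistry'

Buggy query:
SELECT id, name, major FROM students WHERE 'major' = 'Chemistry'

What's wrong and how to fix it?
Bug: 'major' in single quotes is a string literal, not the column; the comparison is literal-vs-literal and never true

Fix: Remove the quotes around the column name (or use double quotes for an identifier)

Corrected query:
SELECT id, name, major FROM students WHERE major = 'Chemistry'

Result:
id | name | major    
---+------+----------
3  | Dave | Chemistry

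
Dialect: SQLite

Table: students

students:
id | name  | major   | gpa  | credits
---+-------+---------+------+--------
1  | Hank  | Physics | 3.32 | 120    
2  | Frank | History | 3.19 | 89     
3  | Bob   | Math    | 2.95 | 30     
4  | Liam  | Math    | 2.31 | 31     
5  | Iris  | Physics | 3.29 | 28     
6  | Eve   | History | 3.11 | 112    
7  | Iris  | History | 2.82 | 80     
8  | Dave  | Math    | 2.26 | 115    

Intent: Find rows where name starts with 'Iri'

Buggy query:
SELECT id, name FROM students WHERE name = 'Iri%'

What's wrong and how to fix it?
Bug: Wildcards only work with LIKE; '=' treats '%' as a literal character

Fix: Replace '=' with LIKE so 'Iri%' is treated as a pattern

Corrected query:
SELECT id, name FROM students WHERE name LIKE 'Iri%'

Result:
id | name
---+-----
5  | Iris
7  | Iris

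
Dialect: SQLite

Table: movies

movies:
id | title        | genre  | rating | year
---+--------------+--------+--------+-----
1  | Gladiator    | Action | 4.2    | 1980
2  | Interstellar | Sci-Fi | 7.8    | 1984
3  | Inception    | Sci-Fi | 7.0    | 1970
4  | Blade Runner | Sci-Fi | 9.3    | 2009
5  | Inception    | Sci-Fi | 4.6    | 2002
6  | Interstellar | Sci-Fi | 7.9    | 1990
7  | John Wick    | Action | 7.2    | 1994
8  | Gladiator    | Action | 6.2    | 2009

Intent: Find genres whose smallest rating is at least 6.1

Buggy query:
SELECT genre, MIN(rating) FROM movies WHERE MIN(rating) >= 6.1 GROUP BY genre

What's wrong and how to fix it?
Bug: Aggregates like MIN are computed per group after WHERE runs

Fix: Replace WHERE with HAVING after the GROUP BY

Corrected query:
SELECT genre, MIN(rating) FROM movies GROUP BY genre HAVING MIN(rating) >= 6.1

Result:
(no rows)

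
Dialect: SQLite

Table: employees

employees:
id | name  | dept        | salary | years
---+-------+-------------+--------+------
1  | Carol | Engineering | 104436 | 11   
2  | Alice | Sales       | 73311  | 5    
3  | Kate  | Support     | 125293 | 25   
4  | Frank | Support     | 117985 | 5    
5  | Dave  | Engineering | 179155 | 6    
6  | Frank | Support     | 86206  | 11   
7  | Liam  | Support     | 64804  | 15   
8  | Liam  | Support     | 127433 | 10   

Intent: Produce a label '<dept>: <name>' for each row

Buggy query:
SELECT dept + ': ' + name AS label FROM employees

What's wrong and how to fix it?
Bug: SQLite uses || for string concatenation; + coerces text to numbers (yielding 0)

Fix: Use the || operator for string concatenation

Corrected query:
SELECT dept || ': ' || name AS label FROM employees

Result:
label             
------------------
Engineering: Carol
Sales: Alice      
Support: Kate     
Support: Frank    
Engineering: Dave 
Support: Frank    
Support: Liam     
Support: Liam     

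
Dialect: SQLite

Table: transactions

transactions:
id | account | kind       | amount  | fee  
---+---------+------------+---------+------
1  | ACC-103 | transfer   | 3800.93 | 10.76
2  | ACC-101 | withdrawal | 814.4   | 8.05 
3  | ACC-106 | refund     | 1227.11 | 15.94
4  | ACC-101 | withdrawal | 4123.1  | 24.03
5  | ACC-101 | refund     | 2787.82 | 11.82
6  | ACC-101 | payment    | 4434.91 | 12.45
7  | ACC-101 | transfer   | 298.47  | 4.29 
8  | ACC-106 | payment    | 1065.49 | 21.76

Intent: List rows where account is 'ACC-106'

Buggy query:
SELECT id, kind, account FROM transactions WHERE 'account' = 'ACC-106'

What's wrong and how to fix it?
Bug: 'account' in single quotes is a string literal, not the column; the comparison is literal-vs-literal and never true

Fix: Reference the column as account without single quotes

Corrected query:
SELECT id, kind, account FROM transactions WHERE account = 'ACC-106'

Result:
id | kind    | account
---+---------+--------
3  | refund  | ACC-106
8  | payment | ACC-106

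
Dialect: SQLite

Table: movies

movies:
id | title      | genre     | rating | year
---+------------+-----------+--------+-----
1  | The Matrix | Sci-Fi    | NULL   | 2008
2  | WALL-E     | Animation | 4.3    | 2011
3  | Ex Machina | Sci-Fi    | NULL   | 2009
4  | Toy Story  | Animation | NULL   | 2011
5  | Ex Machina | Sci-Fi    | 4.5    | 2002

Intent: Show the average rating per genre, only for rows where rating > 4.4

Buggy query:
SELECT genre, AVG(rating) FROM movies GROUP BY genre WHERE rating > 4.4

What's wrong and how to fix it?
Bug: WHERE cannot follow GROUP BY

Fix: Place WHERE between FROM and GROUP BY

Corrected query:
SELECT genre, AVG(rating) FROM movies WHERE rating > 4.4 GROUP BY genre

Result:
genre  | AVG(rating)
-------+------------
Sci-Fi | 4.5        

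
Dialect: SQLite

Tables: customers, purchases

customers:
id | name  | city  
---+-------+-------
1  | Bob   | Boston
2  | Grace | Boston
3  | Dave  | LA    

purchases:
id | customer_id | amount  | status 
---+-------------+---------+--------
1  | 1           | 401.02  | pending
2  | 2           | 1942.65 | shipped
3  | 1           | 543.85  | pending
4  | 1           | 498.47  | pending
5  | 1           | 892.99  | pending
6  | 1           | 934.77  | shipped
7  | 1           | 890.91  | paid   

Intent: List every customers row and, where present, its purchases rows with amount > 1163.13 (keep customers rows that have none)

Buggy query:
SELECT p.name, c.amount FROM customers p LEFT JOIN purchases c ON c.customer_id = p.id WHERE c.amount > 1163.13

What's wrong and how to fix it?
Bug: A WHERE condition on the right-hand table after LEFT JOIN drops unmatched parents

Fix: Move the right-table condition into the ON clause so unmatched parents are kept

Corrected query:
SELECT p.name, c.amount FROM customers p LEFT JOIN purchases c ON c.customer_id = p.id AND c.amount > 1163.13

Result:
name  | amount 
------+--------
Bob   | NULL   
Grace | 1942.65
Dave  | NULL   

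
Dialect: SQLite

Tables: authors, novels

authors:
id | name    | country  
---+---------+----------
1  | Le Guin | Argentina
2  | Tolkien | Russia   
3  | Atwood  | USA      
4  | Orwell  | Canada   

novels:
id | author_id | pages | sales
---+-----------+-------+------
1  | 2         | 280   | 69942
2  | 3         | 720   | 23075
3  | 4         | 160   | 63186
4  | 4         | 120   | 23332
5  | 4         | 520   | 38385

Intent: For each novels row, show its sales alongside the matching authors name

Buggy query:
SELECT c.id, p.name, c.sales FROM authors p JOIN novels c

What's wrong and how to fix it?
Bug: JOIN with no ON clause produces a cartesian product; every novels row pairs with every authors row

Fix: Specify the join condition linking the foreign key to the parent id

Corrected query:
SELECT c.id, p.name, c.sales FROM authors p JOIN novels c ON c.author_id = p.id

Result:
id | name    | sales
---+---------+------
1  | Tolkien | 69942
2  | Atwood  | 23075
3  | Orwell  | 63186
4  | Orwell  | 23332
5  | Orwell  | 38385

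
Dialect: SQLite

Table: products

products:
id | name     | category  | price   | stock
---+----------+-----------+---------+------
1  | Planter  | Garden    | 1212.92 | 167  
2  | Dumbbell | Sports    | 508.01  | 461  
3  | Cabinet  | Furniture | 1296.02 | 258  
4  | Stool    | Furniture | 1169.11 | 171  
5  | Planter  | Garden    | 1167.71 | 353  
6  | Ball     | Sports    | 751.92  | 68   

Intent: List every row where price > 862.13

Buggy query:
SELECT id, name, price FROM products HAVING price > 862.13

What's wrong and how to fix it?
Bug: HAVING filters the output of aggregation, but this query has no GROUP BY and no aggregate functions, so SQLite rejects it (HAVING clause on a non-aggregate query); the condition here is per row

Fix: Replace HAVING with WHERE since the condition applies to individual rows

Corrected query:
SELECT id, name, price FROM products WHERE price > 862.13

Result:
id | name    | price  
---+---------+--------
1  | Planter | 1212.92
3  | Cabinet | 1296.02
4  | Stool   | 1169.11
5  | Planter | 1167.71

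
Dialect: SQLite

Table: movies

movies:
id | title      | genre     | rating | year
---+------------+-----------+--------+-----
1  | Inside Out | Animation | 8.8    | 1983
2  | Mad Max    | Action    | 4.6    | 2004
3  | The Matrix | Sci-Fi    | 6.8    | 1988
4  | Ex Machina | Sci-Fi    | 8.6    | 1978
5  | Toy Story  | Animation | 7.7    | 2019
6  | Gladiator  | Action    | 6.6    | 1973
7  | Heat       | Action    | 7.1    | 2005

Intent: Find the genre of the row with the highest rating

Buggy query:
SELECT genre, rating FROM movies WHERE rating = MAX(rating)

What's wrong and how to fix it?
Bug: WHERE is evaluated per row; an aggregate over the whole table isn't defined there

Fix: Wrap MAX in a scalar subquery so WHERE compares against a single value

Corrected query:
SELECT genre, rating FROM movies WHERE rating = (SELECT MAX(rating) FROM movies)

Result:
genre     | rating
----------+-------
Animation | 8.8   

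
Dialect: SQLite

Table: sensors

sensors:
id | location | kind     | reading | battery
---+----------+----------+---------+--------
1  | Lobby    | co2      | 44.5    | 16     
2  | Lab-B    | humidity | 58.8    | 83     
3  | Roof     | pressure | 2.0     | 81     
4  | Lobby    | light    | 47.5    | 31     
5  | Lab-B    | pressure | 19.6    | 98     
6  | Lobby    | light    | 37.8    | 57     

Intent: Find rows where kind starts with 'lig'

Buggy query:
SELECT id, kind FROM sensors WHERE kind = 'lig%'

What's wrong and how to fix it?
Bug: '=' compares the literal string including the % character; pattern matching needs LIKE

Fix: Use LIKE for wildcard pattern matching

Corrected query:
SELECT id, kind FROM sensors WHERE kind LIKE 'lig%'

Result:
id | kind 
---+------
4  | light
6  | light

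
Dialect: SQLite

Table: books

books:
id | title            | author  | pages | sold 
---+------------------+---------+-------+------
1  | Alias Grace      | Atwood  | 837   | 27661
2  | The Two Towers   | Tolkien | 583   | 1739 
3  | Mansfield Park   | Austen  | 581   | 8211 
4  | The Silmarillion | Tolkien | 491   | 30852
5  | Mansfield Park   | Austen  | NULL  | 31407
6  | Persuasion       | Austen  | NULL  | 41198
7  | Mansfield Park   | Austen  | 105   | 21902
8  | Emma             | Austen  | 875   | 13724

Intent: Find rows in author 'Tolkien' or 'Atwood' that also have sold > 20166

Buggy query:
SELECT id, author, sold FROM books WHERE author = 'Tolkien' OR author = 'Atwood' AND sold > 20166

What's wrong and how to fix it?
Bug: Without parentheses, AND is evaluated before OR, so the sold filter only applies to the 'Atwood' branch

Fix: Group the OR with parentheses (or use IN), then AND the threshold

Corrected query:
SELECT id, author, sold FROM books WHERE (author = 'Tolkien' OR author = 'Atwood') AND sold > 20166

Result:
id | author  | sold 
---+---------+------
1  | Atwood  | 27661
4  | Tolkien | 30852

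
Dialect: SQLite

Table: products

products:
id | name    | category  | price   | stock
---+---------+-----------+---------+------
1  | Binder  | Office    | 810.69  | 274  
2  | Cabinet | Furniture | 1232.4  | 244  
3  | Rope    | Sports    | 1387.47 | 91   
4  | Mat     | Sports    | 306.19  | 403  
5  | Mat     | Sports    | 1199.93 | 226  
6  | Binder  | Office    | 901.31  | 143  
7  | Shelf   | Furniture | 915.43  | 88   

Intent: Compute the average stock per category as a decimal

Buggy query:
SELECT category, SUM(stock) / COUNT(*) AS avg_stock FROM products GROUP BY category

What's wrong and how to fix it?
Bug: Both operands are integers, so '/' performs integer division and truncates

Fix: Cast one side to REAL so the division keeps the fractional part

Corrected query:
SELECT category, SUM(stock) * 1.0 / COUNT(*) AS avg_stock FROM products GROUP BY category

Result:
category  | avg_stock
----------+----------
Furniture | 166      
Office    | 208.5    
Sports    | 240      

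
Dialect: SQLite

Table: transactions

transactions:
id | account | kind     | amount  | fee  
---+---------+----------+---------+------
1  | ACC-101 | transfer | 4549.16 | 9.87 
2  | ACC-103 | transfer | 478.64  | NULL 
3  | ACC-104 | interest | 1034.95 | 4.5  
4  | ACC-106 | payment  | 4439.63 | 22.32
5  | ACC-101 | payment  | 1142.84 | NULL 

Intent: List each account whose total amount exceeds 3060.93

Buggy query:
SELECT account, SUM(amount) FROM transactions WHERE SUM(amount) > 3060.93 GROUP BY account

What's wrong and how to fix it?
Bug: WHERE runs before GROUP BY, so aggregates aren't available there

Fix: Move the aggregate condition to a HAVING clause

Corrected query:
SELECT account, SUM(amount) FROM transactions GROUP BY account HAVING SUM(amount) > 3060.93

Result:
account | SUM(amount)
--------+------------
ACC-101 | 5692       
ACC-106 | 4439.63    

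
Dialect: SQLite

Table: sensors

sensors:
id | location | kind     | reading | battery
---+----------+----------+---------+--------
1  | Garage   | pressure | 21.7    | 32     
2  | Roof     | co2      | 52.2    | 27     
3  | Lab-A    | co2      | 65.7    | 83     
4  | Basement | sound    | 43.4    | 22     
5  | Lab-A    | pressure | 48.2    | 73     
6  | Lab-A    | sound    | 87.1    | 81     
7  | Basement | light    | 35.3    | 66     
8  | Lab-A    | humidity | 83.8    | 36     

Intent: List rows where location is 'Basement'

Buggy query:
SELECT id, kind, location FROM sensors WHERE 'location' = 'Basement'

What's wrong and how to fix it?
Bug: 'location' in single quotes is a string literal, not the column; the comparison is literal-vs-literal and never true

Fix: Remove the quotes around the column name (or use double quotes for an identifier)

Corrected query:
SELECT id, kind, location FROM sensors WHERE location = 'Basement'

Result:
id | kind  | location
---+-------+---------
4  | sound | Basement
7  | light | Basement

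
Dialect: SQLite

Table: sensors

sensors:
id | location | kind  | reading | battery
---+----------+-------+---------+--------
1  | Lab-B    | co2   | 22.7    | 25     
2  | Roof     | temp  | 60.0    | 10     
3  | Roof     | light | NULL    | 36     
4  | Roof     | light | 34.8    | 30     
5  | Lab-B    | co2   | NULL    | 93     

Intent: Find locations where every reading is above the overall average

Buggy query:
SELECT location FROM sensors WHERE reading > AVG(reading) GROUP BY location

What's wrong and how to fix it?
Bug: WHERE evaluates per row before aggregation, so AVG() is unavailable

Fix: Compute the overall average in a scalar subquery and compare each group's MIN against it in HAVING

Corrected query:
SELECT location FROM sensors GROUP BY location HAVING MIN(reading) > (SELECT AVG(reading) FROM sensors)

Result:
(no rows)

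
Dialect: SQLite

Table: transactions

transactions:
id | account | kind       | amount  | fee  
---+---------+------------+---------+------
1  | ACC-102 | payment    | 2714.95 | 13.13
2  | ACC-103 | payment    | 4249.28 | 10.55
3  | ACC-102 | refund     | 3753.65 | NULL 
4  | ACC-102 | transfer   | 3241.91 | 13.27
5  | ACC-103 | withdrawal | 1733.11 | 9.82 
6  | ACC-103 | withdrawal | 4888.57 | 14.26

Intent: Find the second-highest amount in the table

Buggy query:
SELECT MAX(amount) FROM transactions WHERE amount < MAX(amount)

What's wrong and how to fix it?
Bug: MAX(amount) on the right of the comparison is an aggregate-in-WHERE error

Fix: Put the inner MAX in a scalar subquery

Corrected query:
SELECT MAX(amount) FROM transactions WHERE amount < (SELECT MAX(amount) FROM transactions)

Result:
MAX(amount)
-----------
4249.28    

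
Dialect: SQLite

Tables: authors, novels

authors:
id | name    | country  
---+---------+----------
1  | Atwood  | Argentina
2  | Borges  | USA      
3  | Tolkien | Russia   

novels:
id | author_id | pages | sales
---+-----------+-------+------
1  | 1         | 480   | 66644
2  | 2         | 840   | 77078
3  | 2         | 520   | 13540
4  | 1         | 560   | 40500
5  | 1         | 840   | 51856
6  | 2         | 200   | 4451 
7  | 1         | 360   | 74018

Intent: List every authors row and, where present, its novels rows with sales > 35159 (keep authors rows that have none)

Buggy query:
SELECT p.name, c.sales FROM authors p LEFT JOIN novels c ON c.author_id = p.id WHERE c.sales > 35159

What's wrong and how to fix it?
Bug: Filtering c.sales in WHERE discards the NULL rows produced by LEFT JOIN, turning it into an inner join

Fix: Put 'c.sales > 35159' in the JOIN's ON clause instead of WHERE

Corrected query:
SELECT p.name, c.sales FROM authors p LEFT JOIN novels c ON c.author_id = p.id AND c.sales > 35159

Result:
name    | sales
--------+------
Atwood  | 40500
Atwood  | 51856
Atwood  | 66644
Atwood  | 74018
Borges  | 77078
Tolkien | NULL 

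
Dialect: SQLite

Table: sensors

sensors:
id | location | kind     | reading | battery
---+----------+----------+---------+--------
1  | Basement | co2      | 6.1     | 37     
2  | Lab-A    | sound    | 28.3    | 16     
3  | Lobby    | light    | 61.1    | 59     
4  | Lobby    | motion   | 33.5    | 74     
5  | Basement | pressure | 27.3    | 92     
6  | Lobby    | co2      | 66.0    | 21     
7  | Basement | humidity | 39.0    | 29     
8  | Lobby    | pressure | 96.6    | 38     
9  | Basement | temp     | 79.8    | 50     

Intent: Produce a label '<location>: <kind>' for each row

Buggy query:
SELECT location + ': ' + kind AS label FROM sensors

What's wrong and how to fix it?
Bug: '+' is numeric addition; on text columns SQLite converts them to 0 instead of concatenating

Fix: Replace + with || to concatenate text

Corrected query:
SELECT location || ': ' || kind AS label FROM sensors

Result:
label             
------------------
Basement: co2     
Lab-A: sound      
Lobby: light      
Lobby: motion     
Basement: pressure
Lobby: co2        
Basement: humidity
Lobby: pressure   
Basement: temp    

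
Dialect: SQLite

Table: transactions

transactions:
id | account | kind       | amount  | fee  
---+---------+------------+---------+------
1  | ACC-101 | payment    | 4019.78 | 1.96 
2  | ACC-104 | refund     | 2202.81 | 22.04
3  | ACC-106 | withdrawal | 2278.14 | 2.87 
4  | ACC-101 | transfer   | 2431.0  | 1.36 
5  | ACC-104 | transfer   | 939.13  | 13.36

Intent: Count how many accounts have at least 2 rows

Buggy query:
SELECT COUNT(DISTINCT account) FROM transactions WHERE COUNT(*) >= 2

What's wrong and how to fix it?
Bug: COUNT(*) cannot appear in WHERE; the per-group count doesn't exist yet

Fix: Use a subquery that GROUPs and filters with HAVING, then count its rows

Corrected query:
SELECT COUNT(*) FROM (SELECT account FROM transactions GROUP BY account HAVING COUNT(*) >= 2)

Result:
COUNT(*)
--------
2       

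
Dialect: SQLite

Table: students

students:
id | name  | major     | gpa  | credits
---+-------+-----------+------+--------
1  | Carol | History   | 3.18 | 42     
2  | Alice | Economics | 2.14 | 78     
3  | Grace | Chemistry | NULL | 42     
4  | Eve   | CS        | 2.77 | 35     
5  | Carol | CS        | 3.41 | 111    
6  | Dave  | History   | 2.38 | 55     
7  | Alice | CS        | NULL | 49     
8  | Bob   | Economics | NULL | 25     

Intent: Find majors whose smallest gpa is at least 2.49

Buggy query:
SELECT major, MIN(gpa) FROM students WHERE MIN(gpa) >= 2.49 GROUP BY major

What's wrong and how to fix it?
Bug: Aggregates like MIN are computed per group after WHERE runs

Fix: Use HAVING for the per-group MIN condition

Corrected query:
SELECT major, MIN(gpa) FROM students GROUP BY major HAVING MIN(gpa) >= 2.49

Result:
major | MIN(gpa)
------+---------
CS    | 2.77    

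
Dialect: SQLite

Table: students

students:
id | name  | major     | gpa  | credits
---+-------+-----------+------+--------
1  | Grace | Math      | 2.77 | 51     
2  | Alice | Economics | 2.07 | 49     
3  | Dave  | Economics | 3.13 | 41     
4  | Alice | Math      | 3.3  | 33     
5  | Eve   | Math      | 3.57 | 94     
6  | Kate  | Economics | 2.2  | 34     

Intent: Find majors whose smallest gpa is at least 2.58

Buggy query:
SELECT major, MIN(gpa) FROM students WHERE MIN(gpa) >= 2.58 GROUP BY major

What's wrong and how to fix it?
Bug: MIN() in WHERE is a misuse of aggregate

Fix: Use HAVING for the per-group MIN condition

Corrected query:
SELECT major, MIN(gpa) FROM students GROUP BY major HAVING MIN(gpa) >= 2.58

Result:
major | MIN(gpa)
------+---------
Math  | 2.77    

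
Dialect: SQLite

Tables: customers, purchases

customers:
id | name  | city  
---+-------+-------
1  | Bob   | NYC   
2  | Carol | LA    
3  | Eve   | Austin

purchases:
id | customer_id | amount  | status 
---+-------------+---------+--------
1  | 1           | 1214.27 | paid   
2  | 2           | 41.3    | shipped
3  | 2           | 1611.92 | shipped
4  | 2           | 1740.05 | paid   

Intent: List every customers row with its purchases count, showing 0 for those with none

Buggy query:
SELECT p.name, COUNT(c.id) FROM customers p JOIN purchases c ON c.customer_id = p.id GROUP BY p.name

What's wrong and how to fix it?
Bug: An inner join excludes parents with zero children

Fix: Switch to LEFT JOIN to retain unmatched parent rows

Corrected query:
SELECT p.name, COUNT(c.id) FROM customers p LEFT JOIN purchases c ON c.customer_id = p.id GROUP BY p.name

Result:
name  | COUNT(c.id)
------+------------
Bob   | 1          
Carol | 3          
Eve   | 0          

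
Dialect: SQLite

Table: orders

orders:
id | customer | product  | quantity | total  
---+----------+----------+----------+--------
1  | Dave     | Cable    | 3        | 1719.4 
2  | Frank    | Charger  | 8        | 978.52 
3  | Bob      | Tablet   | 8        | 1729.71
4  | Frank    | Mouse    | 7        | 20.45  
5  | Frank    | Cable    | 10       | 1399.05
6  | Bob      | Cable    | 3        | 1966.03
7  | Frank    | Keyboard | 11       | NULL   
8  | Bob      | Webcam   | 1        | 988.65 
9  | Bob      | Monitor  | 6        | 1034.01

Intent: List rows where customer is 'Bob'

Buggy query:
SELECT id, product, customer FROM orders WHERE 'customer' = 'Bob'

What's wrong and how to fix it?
Bug: 'customer' in single quotes is a string literal, not the column; the comparison is literal-vs-literal and never true

Fix: Remove the quotes around the column name (or use double quotes for an identifier)

Corrected query:
SELECT id, product, customer FROM orders WHERE customer = 'Bob'

Result:
id | product | customer
---+---------+---------
3  | Tablet  | Bob     
6  | Cable   | Bob     
8  | Webcam  | Bob     
9  | Monitor | Bob     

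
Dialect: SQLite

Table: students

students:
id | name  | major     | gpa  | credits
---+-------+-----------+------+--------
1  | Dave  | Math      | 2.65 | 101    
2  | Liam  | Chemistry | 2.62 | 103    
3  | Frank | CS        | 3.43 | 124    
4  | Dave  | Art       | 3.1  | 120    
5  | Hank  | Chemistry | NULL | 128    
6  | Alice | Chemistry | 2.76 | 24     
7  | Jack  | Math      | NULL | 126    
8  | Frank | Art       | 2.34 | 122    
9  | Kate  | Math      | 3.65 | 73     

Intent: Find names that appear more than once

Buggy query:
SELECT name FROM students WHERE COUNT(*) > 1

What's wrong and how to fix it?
Bug: WHERE can't reference COUNT(*); aggregates are computed after WHERE

Fix: Group first, then use HAVING for the count condition

Corrected query:
SELECT name FROM students GROUP BY name HAVING COUNT(*) > 1

Result:
name 
-----
Dave 
Frank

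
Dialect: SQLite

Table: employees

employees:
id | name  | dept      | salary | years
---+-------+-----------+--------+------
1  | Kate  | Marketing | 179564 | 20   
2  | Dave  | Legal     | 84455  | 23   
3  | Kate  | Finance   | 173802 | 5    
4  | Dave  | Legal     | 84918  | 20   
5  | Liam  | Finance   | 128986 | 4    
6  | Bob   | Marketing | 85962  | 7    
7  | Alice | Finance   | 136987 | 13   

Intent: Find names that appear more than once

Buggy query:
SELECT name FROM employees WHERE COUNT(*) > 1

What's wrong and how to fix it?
Bug: WHERE can't reference COUNT(*); aggregates are computed after WHERE

Fix: GROUP BY name, then filter groups with HAVING COUNT(*) > 1

Corrected query:
SELECT name FROM employees GROUP BY name HAVING COUNT(*) > 1

Result:
name
----
Dave
Kate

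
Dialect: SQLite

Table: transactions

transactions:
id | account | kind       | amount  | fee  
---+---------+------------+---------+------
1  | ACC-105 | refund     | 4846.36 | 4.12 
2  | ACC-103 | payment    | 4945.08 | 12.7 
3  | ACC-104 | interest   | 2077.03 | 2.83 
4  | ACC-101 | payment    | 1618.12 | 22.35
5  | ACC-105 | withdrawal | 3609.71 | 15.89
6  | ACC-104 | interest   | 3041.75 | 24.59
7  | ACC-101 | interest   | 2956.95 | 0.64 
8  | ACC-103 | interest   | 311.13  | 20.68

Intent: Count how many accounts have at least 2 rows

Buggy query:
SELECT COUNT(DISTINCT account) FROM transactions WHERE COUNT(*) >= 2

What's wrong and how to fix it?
Bug: WHERE filters individual rows, not groups, so a group-level COUNT is invalid there

Fix: Group first with HAVING COUNT(*) >= 2, then COUNT the resulting groups

Corrected query:
SELECT COUNT(*) FROM (SELECT account FROM transactions GROUP BY account HAVING COUNT(*) >= 2)

Result:
COUNT(*)
--------
4       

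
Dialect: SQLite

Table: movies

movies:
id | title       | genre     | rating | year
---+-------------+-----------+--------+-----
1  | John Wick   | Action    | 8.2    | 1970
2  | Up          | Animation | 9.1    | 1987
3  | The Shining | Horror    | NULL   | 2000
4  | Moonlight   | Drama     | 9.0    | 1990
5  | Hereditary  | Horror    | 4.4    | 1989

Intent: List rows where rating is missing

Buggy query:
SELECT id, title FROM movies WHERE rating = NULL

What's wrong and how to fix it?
Bug: Comparing to NULL with '=' never matches; NULL = NULL is unknown, not true

Fix: Use IS NULL to test for NULL

Corrected query:
SELECT id, title FROM movies WHERE rating IS NULL

Result:
id | title      
---+------------
3  | The Shining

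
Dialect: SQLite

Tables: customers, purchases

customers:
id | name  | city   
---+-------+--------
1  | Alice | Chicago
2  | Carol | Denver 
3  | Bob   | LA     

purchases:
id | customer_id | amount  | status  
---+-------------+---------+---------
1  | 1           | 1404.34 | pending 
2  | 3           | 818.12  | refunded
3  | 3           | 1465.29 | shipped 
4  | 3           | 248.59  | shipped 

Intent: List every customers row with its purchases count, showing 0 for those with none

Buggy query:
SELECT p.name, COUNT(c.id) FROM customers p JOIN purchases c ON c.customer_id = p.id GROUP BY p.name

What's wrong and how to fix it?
Bug: INNER JOIN drops customers rows that have no matching purchases rows

Fix: Use LEFT JOIN so parents without children still appear (COUNT(c.id) gives 0)

Corrected query:
SELECT p.name, COUNT(c.id) FROM customers p LEFT JOIN purchases c ON c.customer_id = p.id GROUP BY p.name

Result:
name  | COUNT(c.id)
------+------------
Alice | 1          
Bob   | 3          
Carol | 0          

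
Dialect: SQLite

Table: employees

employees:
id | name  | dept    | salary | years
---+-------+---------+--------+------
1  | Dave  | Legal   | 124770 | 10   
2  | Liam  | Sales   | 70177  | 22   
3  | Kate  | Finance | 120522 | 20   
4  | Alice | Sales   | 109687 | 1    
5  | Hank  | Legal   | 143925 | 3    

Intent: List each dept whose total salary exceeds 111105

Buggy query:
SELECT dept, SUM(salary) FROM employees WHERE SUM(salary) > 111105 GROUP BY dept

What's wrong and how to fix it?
Bug: Aggregate functions cannot appear in a WHERE clause

Fix: Use HAVING (which filters groups after aggregation) instead of WHERE

Corrected query:
SELECT dept, SUM(salary) FROM employees GROUP BY dept HAVING SUM(salary) > 111105

Result:
dept    | SUM(salary)
--------+------------
Finance | 120522     
Legal   | 268695     
Sales   | 179864     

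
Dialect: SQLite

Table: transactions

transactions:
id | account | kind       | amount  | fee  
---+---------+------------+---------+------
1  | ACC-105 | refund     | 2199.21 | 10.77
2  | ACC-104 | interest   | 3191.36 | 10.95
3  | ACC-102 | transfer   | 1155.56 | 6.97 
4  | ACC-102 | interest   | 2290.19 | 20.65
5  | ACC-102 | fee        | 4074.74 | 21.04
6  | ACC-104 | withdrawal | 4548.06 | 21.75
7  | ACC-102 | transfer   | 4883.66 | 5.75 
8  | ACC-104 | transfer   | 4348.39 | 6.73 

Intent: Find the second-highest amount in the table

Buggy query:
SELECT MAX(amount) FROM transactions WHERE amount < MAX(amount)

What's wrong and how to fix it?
Bug: MAX(amount) on the right of the comparison is an aggregate-in-WHERE error

Fix: Compute the overall MAX in a subquery, then take MAX of rows below it

Corrected query:
SELECT MAX(amount) FROM transactions WHERE amount < (SELECT MAX(amount) FROM transactions)

Result:
MAX(amount)
-----------
4548.06    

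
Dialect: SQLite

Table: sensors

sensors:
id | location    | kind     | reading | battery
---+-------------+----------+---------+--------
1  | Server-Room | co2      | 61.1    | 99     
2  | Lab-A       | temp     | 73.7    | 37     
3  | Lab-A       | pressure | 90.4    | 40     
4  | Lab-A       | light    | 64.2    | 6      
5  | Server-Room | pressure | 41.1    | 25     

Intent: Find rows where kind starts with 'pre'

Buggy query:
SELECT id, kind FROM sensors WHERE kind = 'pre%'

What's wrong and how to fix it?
Bug: Wildcards only work with LIKE; '=' treats '%' as a literal character

Fix: Replace '=' with LIKE so 'pre%' is treated as a pattern

Corrected query:
SELECT id, kind FROM sensors WHERE kind LIKE 'pre%'

Result:
id | kind    
---+---------
3  | pressure
5  | pressure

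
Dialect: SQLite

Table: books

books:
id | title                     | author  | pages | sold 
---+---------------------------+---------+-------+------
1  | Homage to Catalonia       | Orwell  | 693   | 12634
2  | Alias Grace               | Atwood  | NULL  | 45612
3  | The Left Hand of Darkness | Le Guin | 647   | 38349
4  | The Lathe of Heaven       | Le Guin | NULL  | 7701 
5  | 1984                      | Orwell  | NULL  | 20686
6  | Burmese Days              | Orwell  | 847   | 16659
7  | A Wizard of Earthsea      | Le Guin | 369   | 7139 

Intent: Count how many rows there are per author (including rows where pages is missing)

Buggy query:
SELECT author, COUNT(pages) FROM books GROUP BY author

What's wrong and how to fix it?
Bug: COUNT(pages) skips NULLs, so groups with missing pages are undercounted

Fix: Replace COUNT(pages) with COUNT(*)

Corrected query:
SELECT author, COUNT(*) FROM books GROUP BY author

Result:
author  | COUNT(*)
--------+---------
Atwood  | 1       
Le Guin | 3       
Orwell  | 3       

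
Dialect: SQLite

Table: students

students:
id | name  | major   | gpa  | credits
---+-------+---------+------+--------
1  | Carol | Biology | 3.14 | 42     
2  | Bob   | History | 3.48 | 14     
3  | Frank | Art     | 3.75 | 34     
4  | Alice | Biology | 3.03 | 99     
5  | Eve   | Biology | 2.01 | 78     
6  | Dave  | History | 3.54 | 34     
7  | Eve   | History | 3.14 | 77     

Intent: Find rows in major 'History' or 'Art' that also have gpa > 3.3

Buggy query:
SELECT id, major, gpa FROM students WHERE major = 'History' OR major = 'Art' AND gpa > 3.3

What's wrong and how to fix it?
Bug: Without parentheses, AND is evaluated before OR, so the gpa filter only applies to the 'Art' branch

Fix: Group the OR with parentheses (or use IN), then AND the threshold

Corrected query:
SELECT id, major, gpa FROM students WHERE (major = 'History' OR major = 'Art') AND gpa > 3.3

Result:
id | major   | gpa 
---+---------+-----
2  | History | 3.48
3  | Art     | 3.75
6  | History | 3.54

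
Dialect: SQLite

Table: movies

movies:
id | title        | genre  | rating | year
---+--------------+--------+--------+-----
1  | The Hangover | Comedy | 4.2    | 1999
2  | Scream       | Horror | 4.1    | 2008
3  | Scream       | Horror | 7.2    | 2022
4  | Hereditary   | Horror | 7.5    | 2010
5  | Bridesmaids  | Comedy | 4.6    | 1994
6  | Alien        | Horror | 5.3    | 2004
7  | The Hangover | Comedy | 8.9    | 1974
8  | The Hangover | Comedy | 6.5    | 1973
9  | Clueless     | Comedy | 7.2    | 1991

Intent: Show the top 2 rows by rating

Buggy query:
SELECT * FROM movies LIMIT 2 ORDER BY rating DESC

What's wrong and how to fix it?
Bug: LIMIT must come after ORDER BY

Fix: Swap the clauses: ORDER BY first, then LIMIT

Corrected query:
SELECT * FROM movies ORDER BY rating DESC LIMIT 2

Result:
id | title        | genre  | rating | year
---+--------------+--------+--------+-----
7  | The Hangover | Comedy | 8.9    | 1974
4  | Hereditary   | Horror | 7.5    | 2010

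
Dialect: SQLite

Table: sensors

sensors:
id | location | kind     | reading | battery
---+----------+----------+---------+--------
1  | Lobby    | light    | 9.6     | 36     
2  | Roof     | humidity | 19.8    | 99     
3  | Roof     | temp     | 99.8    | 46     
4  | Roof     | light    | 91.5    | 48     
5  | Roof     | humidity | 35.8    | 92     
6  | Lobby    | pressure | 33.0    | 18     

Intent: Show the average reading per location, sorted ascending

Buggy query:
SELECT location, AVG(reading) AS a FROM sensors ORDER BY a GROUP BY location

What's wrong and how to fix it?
Bug: ORDER BY appears before GROUP BY; SQL clause order requires GROUP BY first

Fix: Move ORDER BY to the end, after GROUP BY

Corrected query:
SELECT location, AVG(reading) AS a FROM sensors GROUP BY location ORDER BY a

Result:
location | a     
---------+-------
Lobby    | 21.3  
Roof     | 61.725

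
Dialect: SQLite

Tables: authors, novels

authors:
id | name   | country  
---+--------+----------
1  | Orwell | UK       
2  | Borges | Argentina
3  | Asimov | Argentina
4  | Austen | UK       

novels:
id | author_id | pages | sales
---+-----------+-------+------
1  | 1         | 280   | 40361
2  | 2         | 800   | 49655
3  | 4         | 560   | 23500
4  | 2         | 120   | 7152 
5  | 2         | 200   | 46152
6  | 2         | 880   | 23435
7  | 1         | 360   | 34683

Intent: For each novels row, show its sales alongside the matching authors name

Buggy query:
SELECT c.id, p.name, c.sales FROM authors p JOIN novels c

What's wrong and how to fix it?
Bug: Missing join condition: each novels row is matched to all authors rows instead of just its own

Fix: Add ON c.author_id = p.id to the JOIN

Corrected query:
SELECT c.id, p.name, c.sales FROM authors p JOIN novels c ON c.author_id = p.id

Result:
id | name   | sales
---+--------+------
1  | Orwell | 40361
2  | Borges | 49655
3  | Austen | 23500
4  | Borges | 7152 
5  | Borges | 46152
6  | Borges | 23435
7  | Orwell | 34683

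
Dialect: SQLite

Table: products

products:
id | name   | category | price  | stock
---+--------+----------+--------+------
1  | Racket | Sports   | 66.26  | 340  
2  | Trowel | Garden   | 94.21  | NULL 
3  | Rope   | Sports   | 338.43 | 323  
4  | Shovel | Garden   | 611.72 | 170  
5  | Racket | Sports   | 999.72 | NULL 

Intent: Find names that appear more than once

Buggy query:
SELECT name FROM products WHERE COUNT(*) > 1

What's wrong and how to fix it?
Bug: COUNT(*) is an aggregate and cannot be used in WHERE

Fix: GROUP BY name, then filter groups with HAVING COUNT(*) > 1

Corrected query:
SELECT name FROM products GROUP BY name HAVING COUNT(*) > 1

Result:
name  
------
Racket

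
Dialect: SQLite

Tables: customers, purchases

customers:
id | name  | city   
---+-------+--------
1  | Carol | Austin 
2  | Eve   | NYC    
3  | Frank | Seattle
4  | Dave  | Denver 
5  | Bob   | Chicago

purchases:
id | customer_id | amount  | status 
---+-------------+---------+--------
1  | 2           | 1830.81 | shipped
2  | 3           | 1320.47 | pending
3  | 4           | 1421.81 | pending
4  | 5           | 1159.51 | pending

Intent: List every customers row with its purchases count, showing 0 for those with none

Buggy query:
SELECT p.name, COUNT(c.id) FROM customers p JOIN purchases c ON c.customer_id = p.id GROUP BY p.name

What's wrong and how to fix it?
Bug: INNER JOIN drops customers rows that have no matching purchases rows

Fix: Switch to LEFT JOIN to retain unmatched parent rows

Corrected query:
SELECT p.name, COUNT(c.id) FROM customers p LEFT JOIN purchases c ON c.customer_id = p.id GROUP BY p.name

Result:
name  | COUNT(c.id)
------+------------
Bob   | 1          
Carol | 0          
Dave  | 1          
Eve   | 1          
Frank | 1          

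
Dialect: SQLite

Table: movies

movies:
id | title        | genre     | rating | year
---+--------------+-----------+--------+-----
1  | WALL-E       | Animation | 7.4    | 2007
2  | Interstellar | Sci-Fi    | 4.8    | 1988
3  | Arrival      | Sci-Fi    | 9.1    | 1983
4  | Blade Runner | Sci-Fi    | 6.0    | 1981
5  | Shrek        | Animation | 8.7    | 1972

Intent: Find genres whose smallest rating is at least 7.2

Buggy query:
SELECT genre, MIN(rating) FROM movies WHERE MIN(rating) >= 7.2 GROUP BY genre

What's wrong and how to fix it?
Bug: MIN() in WHERE is a misuse of aggregate

Fix: Use HAVING for the per-group MIN condition

Corrected query:
SELECT genre, MIN(rating) FROM movies GROUP BY genre HAVING MIN(rating) >= 7.2

Result:
genre     | MIN(rating)
----------+------------
Animation | 7.4        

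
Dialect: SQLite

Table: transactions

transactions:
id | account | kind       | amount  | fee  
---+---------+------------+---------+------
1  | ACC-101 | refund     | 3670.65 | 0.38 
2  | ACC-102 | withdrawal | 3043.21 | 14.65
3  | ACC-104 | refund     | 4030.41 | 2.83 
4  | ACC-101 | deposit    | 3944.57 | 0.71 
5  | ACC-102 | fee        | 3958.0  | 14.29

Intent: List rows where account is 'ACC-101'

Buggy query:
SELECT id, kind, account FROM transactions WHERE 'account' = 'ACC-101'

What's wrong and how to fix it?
Bug: Single quotes denote string literals in SQL; the column name is being compared as a constant string

Fix: Reference the column as account without single quotes

Corrected query:
SELECT id, kind, account FROM transactions WHERE account = 'ACC-101'

Result:
id | kind    | account
---+---------+--------
1  | refund  | ACC-101
4  | deposit | ACC-101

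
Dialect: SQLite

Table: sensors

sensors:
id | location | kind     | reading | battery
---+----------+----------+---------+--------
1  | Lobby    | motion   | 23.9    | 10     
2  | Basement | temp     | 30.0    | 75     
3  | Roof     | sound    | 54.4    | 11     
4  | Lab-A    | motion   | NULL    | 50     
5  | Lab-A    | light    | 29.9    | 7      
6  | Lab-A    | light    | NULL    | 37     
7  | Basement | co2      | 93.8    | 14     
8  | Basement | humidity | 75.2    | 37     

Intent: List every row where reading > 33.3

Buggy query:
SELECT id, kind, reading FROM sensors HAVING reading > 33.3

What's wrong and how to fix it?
Bug: This is a non-aggregate query (no GROUP BY, no aggregates), so in SQLite the HAVING clause is invalid here; a row-level condition belongs in WHERE

Fix: Replace HAVING with WHERE since the condition applies to individual rows

Corrected query:
SELECT id, kind, reading FROM sensors WHERE reading > 33.3

Result:
id | kind     | reading
---+----------+--------
3  | sound    | 54.4   
7  | co2      | 93.8   
8  | humidity | 75.2   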